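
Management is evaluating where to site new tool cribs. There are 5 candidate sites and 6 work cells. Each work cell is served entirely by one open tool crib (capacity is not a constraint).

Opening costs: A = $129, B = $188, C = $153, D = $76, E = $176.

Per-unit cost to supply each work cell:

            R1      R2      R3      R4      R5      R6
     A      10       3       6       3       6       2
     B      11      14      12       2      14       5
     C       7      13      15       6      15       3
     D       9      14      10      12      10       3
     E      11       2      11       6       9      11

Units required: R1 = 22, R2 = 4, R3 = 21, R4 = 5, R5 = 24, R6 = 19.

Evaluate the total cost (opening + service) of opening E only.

Each work cell is assigned to its cheapest site among the open ones.
{E}: R1→E 11·22=242, R2→E 2·4=8, R3→E 11·21=231, R4→E 6·5=30, R5→E 9·24=216, R6→E 11·19=209. Service 936; fixed 176; total 1112.

Total cost: 1112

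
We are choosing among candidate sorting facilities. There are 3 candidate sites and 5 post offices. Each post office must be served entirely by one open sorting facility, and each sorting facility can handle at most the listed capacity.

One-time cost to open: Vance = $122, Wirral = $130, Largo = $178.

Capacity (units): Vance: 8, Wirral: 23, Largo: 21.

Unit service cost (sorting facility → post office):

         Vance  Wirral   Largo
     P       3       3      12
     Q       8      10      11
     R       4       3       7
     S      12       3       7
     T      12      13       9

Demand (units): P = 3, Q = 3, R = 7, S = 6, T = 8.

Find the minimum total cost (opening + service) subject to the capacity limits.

Open {Vance, Wirral}: P→Wirral 3·3=9, Q→Wirral 10·3=30, R→Wirral 3·7=21, S→Wirral 3·6=18, T→Vance 12·8=96.
Loads: Vance carries 8/8, Wirral carries 19/23. Service 174; fixed 252; total 426.
Next best feasible plan costs 428.

Minimum total cost: 426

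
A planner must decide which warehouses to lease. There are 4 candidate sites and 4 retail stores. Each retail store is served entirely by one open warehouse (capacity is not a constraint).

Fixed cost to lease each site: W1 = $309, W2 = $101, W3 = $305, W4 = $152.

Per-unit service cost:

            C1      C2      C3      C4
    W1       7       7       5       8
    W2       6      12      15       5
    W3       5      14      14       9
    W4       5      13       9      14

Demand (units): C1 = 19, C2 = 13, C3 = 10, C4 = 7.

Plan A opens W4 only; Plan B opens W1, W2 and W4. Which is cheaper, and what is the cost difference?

Plan A: {W4}: C1→W4 5·19=95, C2→W4 13·13=169, C3→W4 9·10=90, C4→W4 14·7=98. Service 452; fixed 152; total 604.
Plan B: {W1, W2, W4}: C1→W4 5·19=95, C2→W1 7·13=91, C3→W1 5·10=50, C4→W2 5·7=35. Service 271; fixed 562; total 833.
Difference: |604 − 833| = 229.

Plan A is cheaper by 229.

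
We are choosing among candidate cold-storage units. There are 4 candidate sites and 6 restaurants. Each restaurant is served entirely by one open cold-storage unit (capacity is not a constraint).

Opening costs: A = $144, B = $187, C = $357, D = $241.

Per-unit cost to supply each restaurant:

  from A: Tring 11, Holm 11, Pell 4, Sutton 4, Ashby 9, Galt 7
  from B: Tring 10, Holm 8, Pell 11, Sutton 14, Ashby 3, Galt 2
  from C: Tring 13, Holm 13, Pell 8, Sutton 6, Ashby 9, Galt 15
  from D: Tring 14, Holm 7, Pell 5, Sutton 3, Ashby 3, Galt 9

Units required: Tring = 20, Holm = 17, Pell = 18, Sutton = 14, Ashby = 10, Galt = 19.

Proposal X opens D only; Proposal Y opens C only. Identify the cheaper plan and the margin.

Proposal X: {D}: Tring→D 14·20=280, Holm→D 7·17=119, Pell→D 5·18=90, Sutton→D 3·14=42, Ashby→D 3·10=30, Galt→D 9·19=171. Service 732; fixed 241; total 973.
Proposal Y: {C}: Tring→C 13·20=260, Holm→C 13·17=221, Pell→C 8·18=144, Sutton→C 6·14=84, Ashby→C 9·10=90, Galt→C 15·19=285. Service 1084; fixed 357; total 1441.
Difference: |973 − 1441| = 468.

Proposal X is cheaper by 468.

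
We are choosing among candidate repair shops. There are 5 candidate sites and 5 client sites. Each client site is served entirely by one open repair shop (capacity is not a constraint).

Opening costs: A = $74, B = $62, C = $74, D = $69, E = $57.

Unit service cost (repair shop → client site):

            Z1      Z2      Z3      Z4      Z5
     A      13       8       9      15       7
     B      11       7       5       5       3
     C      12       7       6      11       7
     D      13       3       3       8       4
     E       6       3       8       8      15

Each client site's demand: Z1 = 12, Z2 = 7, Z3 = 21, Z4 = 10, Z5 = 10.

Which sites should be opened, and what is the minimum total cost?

For any fixed open set, each client site goes to its cheapest open site; total = fixed + service.
{B, E}: Z1→E 6·12=72, Z2→E 3·7=21, Z3→B 5·21=105, Z4→B 5·10=50, Z5→B 3·10=30. Service 278; fixed 119; total 397.
{D, E}: Z1→E 6·12=72, Z2→D 3·7=21, Z3→D 3·21=63, Z4→D 8·10=80, Z5→D 4·10=40. Service 276; fixed 126; total 402.
{B, D, E}: service 236 + fixed 188 = 424
{A, B, C, D, E}: service 236 + fixed 336 = 572
No other subset beats 397.

Open B and E; minimum total cost 397.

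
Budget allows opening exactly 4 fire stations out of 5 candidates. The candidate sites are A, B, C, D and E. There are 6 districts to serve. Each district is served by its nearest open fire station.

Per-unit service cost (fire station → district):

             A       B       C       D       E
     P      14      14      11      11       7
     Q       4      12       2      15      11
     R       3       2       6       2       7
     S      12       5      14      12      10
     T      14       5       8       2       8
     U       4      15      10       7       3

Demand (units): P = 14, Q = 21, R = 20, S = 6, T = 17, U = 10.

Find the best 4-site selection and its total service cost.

Choose B, C, D and E; total service cost 274.

With exactly 4 open, each district uses its cheapest among the chosen.
{B, C, D, E}: P→E 7·14=98, Q→C 2·21=42, R→B 2·20=40, S→B 5·6=30, T→D 2·17=34, U→E 3·10=30. Service cost 274.
{A, C, D, E}: service cost 304
{A, B, D, E}: service cost 316
Among all 5 size-4 choices, {B, C, D, E} is lowest.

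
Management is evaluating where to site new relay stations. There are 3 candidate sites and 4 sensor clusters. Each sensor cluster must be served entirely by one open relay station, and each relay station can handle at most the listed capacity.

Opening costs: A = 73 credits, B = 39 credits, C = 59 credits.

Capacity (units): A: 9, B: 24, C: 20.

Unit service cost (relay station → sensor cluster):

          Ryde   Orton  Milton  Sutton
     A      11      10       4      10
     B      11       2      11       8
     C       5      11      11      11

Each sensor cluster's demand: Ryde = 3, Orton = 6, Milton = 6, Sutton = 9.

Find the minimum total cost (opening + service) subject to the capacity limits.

Open {B}: Ryde→B 11·3=33, Orton→B 2·6=12, Milton→B 11·6=66, Sutton→B 8·9=72.
Loads: B carries 24/24. Service 183; fixed 39; total 222.
Next best feasible plan costs 253.

Minimum total cost: 222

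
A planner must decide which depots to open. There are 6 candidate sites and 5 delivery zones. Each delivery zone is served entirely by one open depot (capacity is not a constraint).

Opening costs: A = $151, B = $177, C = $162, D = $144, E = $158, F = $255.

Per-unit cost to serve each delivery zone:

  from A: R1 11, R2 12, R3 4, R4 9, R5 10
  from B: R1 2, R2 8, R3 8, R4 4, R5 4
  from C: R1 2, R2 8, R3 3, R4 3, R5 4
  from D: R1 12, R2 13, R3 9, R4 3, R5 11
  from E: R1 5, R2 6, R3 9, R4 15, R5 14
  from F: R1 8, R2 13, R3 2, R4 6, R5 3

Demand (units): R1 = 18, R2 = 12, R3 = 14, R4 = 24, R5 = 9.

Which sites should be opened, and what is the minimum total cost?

For any fixed open set, each delivery zone goes to its cheapest open site; total = fixed + service.
{C}: R1→C 2·18=36, R2→C 8·12=96, R3→C 3·14=42, R4→C 3·24=72, R5→C 4·9=36. Service 282; fixed 162; total 444.
{B}: R1→B 2·18=36, R2→B 8·12=96, R3→B 8·14=112, R4→B 4·24=96, R5→B 4·9=36. Service 376; fixed 177; total 553.
{C, E}: service 258 + fixed 320 = 578
{A, B, C, D, E, F}: R1→B 2·18=36, R2→E 6·12=72, R3→F 2·14=28, R4→C 3·24=72, R5→F 3·9=27. Service 235; fixed 1047; total 1282.
No other subset beats 444.

Open C only; minimum total cost 444.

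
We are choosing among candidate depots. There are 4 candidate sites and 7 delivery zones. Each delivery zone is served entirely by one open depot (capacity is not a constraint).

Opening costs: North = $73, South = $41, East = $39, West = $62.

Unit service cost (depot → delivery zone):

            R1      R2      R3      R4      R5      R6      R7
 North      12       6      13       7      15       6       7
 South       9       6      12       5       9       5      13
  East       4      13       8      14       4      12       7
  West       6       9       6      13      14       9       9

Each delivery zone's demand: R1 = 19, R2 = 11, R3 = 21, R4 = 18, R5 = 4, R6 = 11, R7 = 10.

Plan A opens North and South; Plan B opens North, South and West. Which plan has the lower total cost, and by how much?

Plan B is cheaper by 121.

Plan A: {North, South}: R1→South 9·19=171, R2→North 6·11=66, R3→South 12·21=252, R4→South 5·18=90, R5→South 9·4=36, R6→South 5·11=55, R7→North 7·10=70. Service 740; fixed 114; total 854.
Plan B: {North, South, West}: R1→West 6·19=114, R2→North 6·11=66, R3→West 6·21=126, R4→South 5·18=90, R5→South 9·4=36, R6→South 5·11=55, R7→North 7·10=70. Service 557; fixed 176; total 733.
Difference: |854 − 733| = 121.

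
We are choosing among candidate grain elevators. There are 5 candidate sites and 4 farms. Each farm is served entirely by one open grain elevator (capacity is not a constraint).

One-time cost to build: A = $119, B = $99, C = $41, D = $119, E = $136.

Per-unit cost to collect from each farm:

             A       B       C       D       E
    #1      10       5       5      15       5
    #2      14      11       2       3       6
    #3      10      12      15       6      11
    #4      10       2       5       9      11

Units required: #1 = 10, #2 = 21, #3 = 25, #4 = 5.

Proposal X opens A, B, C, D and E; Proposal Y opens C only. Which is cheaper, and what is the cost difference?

Proposal Y is cheaper by 233.

Proposal X: {A, B, C, D, E}: #1→B 5·10=50, #2→C 2·21=42, #3→D 6·25=150, #4→B 2·5=10. Service 252; fixed 514; total 766.
Proposal Y: {C}: #1→C 5·10=50, #2→C 2·21=42, #3→C 15·25=375, #4→C 5·5=25. Service 492; fixed 41; total 533.
Difference: |766 − 533| = 233.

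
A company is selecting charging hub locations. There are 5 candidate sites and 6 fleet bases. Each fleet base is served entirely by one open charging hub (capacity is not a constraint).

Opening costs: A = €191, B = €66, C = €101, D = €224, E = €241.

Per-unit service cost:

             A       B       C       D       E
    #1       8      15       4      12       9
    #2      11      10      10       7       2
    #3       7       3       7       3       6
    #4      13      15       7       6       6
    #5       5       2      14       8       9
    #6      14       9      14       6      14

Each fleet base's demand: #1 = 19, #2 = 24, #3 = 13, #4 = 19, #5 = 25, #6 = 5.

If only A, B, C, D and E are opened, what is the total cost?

Total cost: 1180

Each fleet base is assigned to its cheapest site among the open ones.
{A, B, C, D, E}: #1→C 4·19=76, #2→E 2·24=48, #3→B 3·13=39, #4→D 6·19=114, #5→B 2·25=50, #6→D 6·5=30. Service 357; fixed 823; total 1180.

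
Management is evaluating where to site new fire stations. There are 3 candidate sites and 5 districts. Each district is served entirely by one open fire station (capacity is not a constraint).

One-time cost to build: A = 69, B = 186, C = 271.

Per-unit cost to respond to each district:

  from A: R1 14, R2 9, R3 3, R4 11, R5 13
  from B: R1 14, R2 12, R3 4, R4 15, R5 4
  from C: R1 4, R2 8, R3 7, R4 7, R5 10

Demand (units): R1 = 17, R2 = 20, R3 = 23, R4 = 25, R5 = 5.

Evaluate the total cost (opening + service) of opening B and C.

Total cost: 972

Each district is assigned to its cheapest site among the open ones.
{B, C}: R1→C 4·17=68, R2→C 8·20=160, R3→B 4·23=92, R4→C 7·25=175, R5→B 4·5=20. Service 515; fixed 457; total 972.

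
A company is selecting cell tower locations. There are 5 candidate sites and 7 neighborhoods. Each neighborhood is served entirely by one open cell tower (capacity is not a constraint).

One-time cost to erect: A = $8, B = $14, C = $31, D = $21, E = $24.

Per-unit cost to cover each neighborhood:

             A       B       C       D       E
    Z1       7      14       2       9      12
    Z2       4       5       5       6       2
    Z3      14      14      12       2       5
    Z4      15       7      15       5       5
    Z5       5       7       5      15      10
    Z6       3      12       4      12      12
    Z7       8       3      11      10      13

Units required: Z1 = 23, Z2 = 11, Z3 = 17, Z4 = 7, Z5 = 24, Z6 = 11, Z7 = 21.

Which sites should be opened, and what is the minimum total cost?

For any fixed open set, each neighborhood goes to its cheapest open site; total = fixed + service.
{A, B, C, D}: Z1→C 2·23=46, Z2→A 4·11=44, Z3→D 2·17=34, Z4→D 5·7=35, Z5→A 5·24=120, Z6→A 3·11=33, Z7→B 3·21=63. Service 375; fixed 74; total 449.
{A, B, C, D, E}: Z1→C 2·23=46, Z2→E 2·11=22, Z3→D 2·17=34, Z4→D 5·7=35, Z5→A 5·24=120, Z6→A 3·11=33, Z7→B 3·21=63. Service 353; fixed 98; total 451.
{B, C, D, E}: Z1→C 2·23=46, Z2→E 2·11=22, Z3→D 2·17=34, Z4→D 5·7=35, Z5→C 5·24=120, Z6→C 4·11=44, Z7→B 3·21=63. Service 364; fixed 90; total 454.
{A}: Z1→A 7·23=161, Z2→A 4·11=44, Z3→A 14·17=238, Z4→A 15·7=105, Z5→A 5·24=120, Z6→A 3·11=33, Z7→A 8·21=168. Service 869; fixed 8; total 877.
No other subset beats 449.

Open A, B, C and D; minimum total cost 449.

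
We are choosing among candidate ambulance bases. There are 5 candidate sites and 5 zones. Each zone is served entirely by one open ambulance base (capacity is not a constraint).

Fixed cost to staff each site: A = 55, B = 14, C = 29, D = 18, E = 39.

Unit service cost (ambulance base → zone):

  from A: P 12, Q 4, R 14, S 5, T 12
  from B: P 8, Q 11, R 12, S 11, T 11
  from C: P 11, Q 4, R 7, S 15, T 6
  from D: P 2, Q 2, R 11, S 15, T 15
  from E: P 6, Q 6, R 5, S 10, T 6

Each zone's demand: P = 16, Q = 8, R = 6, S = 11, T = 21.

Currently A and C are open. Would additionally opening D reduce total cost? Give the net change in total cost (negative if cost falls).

Current service cost with {A, C}: 431.
Adding D: each zone re-picks its cheapest; new service cost 271, saving 160.
Extra fixed cost: 18. Net change = 18 − 160 = -142.
(Totals: 515 → 373.)

Yes — net change −142 (cost falls by 142).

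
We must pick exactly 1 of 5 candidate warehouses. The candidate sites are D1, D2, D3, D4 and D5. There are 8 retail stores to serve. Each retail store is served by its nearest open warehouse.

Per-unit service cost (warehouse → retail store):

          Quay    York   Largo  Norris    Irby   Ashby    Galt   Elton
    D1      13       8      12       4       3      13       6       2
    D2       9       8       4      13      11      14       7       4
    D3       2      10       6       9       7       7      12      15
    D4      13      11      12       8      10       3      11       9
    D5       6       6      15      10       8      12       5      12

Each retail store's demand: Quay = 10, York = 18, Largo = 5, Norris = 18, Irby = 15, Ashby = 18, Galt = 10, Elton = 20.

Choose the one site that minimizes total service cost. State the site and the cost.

With exactly 1 open, each retail store uses its cheapest among the chosen.
{D1}: Quay→D1 13·10=130, York→D1 8·18=144, Largo→D1 12·5=60, Norris→D1 4·18=72, Irby→D1 3·15=45, Ashby→D1 13·18=234, Galt→D1 6·10=60, Elton→D1 2·20=40. Service cost 785.
{D4}: service cost 1026
{D3}: service cost 1043
Among all 5 size-1 choices, {D1} is lowest.

Choose D1 only; total service cost 785.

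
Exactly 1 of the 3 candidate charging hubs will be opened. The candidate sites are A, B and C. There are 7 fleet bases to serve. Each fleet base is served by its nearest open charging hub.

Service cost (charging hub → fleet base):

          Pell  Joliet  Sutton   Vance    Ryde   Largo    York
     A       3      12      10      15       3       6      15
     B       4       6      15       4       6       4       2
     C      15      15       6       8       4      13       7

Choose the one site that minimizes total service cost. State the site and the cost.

With exactly 1 open, each fleet base uses its cheapest among the chosen.
{B}: Pell→B 4, Joliet→B 6, Sutton→B 15, Vance→B 4, Ryde→B 6, Largo→B 4, York→B 2. Service cost 41.
{A}: service cost 64
{C}: service cost 68
Among all 3 size-1 choices, {B} is lowest.

Choose B only; total service cost 41.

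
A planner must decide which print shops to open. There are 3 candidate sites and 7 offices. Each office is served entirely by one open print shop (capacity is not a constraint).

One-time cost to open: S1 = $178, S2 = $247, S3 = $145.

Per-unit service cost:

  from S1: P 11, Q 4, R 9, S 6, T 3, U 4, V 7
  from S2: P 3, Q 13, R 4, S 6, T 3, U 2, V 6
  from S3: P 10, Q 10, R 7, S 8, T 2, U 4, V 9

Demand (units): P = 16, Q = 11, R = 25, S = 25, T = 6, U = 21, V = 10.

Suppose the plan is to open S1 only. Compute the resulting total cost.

Total cost: 945

Each office is assigned to its cheapest site among the open ones.
{S1}: P→S1 11·16=176, Q→S1 4·11=44, R→S1 9·25=225, S→S1 6·25=150, T→S1 3·6=18, U→S1 4·21=84, V→S1 7·10=70. Service 767; fixed 178; total 945.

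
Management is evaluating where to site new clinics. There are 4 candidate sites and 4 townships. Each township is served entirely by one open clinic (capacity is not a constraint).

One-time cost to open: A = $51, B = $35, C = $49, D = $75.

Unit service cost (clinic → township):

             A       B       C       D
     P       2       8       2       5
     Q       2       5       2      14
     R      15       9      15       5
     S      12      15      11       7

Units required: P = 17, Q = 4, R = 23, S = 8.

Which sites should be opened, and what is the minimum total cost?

For any fixed open set, each township goes to its cheapest open site; total = fixed + service.
{C, D}: P→C 2·17=34, Q→C 2·4=8, R→D 5·23=115, S→D 7·8=56. Service 213; fixed 124; total 337.
{A, D}: P→A 2·17=34, Q→A 2·4=8, R→D 5·23=115, S→D 7·8=56. Service 213; fixed 126; total 339.
{B, C, D}: service 213 + fixed 159 = 372
{A, B, C, D}: P→A 2·17=34, Q→A 2·4=8, R→D 5·23=115, S→D 7·8=56. Service 213; fixed 210; total 423.
No other subset beats 337.

Open C and D; minimum total cost 337.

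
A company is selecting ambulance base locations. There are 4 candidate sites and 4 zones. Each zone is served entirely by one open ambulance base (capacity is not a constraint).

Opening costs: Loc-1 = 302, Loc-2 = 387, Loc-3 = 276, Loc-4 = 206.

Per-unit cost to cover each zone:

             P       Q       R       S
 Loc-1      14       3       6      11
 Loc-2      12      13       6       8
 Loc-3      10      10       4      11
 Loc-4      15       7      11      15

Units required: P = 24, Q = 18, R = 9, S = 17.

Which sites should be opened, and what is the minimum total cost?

For any fixed open set, each zone goes to its cheapest open site; total = fixed + service.
{Loc-3}: P→Loc-3 10·24=240, Q→Loc-3 10·18=180, R→Loc-3 4·9=36, S→Loc-3 11·17=187. Service 643; fixed 276; total 919.
{Loc-1}: service 631 + fixed 302 = 933
{Loc-4}: P→Loc-4 15·24=360, Q→Loc-4 7·18=126, R→Loc-4 11·9=99, S→Loc-4 15·17=255. Service 840; fixed 206; total 1046.
{Loc-1, Loc-2, Loc-3, Loc-4}: service 466 + fixed 1171 = 1637
No other subset beats 919.

Open Loc-3 only; minimum total cost 919.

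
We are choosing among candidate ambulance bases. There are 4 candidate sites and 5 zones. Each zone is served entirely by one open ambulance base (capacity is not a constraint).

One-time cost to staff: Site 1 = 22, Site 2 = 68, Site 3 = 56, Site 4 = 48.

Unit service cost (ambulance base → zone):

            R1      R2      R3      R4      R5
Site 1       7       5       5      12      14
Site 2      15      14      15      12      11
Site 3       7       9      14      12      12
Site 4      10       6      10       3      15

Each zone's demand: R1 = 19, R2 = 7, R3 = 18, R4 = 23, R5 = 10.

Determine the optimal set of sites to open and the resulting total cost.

Open Site 1 and Site 4; minimum total cost 537.

For any fixed open set, each zone goes to its cheapest open site; total = fixed + service.
{Site 1, Site 4}: R1→Site 1 7·19=133, R2→Site 1 5·7=35, R3→Site 1 5·18=90, R4→Site 4 3·23=69, R5→Site 1 14·10=140. Service 467; fixed 70; total 537.
{Site 1, Site 3, Site 4}: service 447 + fixed 126 = 573
{Site 1, Site 2, Site 4}: service 437 + fixed 138 = 575
{Site 1, Site 2, Site 3, Site 4}: service 437 + fixed 194 = 631
(All 15 nonempty subsets were checked; Site 1 and Site 4 is lowest.)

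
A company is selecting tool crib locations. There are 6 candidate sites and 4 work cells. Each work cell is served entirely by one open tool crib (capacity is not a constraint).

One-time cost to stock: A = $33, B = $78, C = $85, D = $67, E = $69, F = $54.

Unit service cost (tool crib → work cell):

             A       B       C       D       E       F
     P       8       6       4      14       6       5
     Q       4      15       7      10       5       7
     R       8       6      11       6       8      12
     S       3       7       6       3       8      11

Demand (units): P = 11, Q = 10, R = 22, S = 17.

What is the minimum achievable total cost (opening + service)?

Minimum total cost: 388

For any fixed open set, each work cell goes to its cheapest open site; total = fixed + service.
{A}: P→A 8·11=88, Q→A 4·10=40, R→A 8·22=176, S→A 3·17=51. Service 355; fixed 33; total 388.
{A, B}: P→B 6·11=66, Q→A 4·10=40, R→B 6·22=132, S→A 3·17=51. Service 289; fixed 111; total 400.
{A, F}: P→F 5·11=55, Q→A 4·10=40, R→A 8·22=176, S→A 3·17=51. Service 322; fixed 87; total 409.
{A, B, C, D, E, F}: service 267 + fixed 386 = 653
No other subset beats 388.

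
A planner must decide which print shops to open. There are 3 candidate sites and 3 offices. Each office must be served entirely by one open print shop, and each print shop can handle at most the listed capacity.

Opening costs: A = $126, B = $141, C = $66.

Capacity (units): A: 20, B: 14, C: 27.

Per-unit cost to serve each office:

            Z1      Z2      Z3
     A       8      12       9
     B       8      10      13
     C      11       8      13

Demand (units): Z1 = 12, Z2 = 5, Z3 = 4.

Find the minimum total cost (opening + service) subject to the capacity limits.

Minimum total cost: 290

Open {C}: Z1→C 11·12=132, Z2→C 8·5=40, Z3→C 13·4=52.
Loads: C carries 21/27. Service 224; fixed 66; total 290.
Next best feasible plan costs 364.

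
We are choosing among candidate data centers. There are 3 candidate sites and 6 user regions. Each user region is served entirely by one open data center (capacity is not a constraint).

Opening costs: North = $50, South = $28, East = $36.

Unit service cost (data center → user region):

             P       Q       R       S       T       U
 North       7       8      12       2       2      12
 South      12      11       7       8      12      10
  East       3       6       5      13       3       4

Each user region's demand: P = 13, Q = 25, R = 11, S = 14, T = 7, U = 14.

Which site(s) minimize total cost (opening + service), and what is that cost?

For any fixed open set, each user region goes to its cheapest open site; total = fixed + service.
{North, East}: P→East 3·13=39, Q→East 6·25=150, R→East 5·11=55, S→North 2·14=28, T→North 2·7=14, U→East 4·14=56. Service 342; fixed 86; total 428.
{North, South, East}: service 342 + fixed 114 = 456
{South, East}: P→East 3·13=39, Q→East 6·25=150, R→East 5·11=55, S→South 8·14=112, T→East 3·7=21, U→East 4·14=56. Service 433; fixed 64; total 497.
{South}: service 844 + fixed 28 = 872
No other subset beats 428.

Open North and East; minimum total cost 428.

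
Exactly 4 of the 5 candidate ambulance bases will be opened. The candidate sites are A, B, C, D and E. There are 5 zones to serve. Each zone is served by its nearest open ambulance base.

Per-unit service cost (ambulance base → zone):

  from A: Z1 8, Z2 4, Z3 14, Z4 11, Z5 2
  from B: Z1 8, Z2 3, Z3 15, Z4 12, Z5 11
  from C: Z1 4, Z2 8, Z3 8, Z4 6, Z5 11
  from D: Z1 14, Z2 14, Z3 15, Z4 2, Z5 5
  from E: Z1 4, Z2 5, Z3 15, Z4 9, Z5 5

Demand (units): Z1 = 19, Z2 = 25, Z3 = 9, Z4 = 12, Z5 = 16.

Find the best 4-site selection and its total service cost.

With exactly 4 open, each zone uses its cheapest among the chosen.
{A, B, C, D}: Z1→C 4·19=76, Z2→B 3·25=75, Z3→C 8·9=72, Z4→D 2·12=24, Z5→A 2·16=32. Service cost 279.
{A, C, D, E}: service cost 304
{A, B, C, E}: service cost 327
Among all 5 size-4 choices, {A, B, C, D} is lowest.

Choose A, B, C and D; total service cost 279.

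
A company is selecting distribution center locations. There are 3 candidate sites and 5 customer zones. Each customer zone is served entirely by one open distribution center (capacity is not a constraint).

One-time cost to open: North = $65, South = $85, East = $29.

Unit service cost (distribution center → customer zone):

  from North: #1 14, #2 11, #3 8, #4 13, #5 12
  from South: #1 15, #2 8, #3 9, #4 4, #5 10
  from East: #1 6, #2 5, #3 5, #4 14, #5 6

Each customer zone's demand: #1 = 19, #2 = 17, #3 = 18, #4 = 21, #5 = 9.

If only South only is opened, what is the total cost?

Total cost: 842

Each customer zone is assigned to its cheapest site among the open ones.
{South}: #1→South 15·19=285, #2→South 8·17=136, #3→South 9·18=162, #4→South 4·21=84, #5→South 10·9=90. Service 757; fixed 85; total 842.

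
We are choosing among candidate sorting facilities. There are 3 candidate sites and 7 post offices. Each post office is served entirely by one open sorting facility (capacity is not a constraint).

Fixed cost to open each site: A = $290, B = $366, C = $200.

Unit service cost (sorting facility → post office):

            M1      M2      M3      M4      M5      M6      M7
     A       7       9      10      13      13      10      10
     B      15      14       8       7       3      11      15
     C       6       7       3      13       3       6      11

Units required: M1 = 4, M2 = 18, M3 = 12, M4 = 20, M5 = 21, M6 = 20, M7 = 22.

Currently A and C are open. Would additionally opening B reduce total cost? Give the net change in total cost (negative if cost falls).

No — net change +246 (cost rises by 246).

Current service cost with {A, C}: 849.
Adding B: each post office re-picks its cheapest; new service cost 729, saving 120.
Extra fixed cost: 366. Net change = 366 − 120 = 246.
(Totals: 1339 → 1585.)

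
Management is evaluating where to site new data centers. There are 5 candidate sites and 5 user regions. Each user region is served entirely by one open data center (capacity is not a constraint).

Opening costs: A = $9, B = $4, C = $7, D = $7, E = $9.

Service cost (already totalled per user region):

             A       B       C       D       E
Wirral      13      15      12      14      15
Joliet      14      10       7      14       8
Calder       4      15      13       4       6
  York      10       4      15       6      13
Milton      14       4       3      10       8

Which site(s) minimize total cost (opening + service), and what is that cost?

Open C and D; minimum total cost 46.

For any fixed open set, each user region goes to its cheapest open site; total = fixed + service.
{C, D}: Wirral→C 12, Joliet→C 7, Calder→D 4, York→D 6, Milton→C 3. Service 32; fixed 14; total 46.
{B, D}: Wirral→D 14, Joliet→B 10, Calder→D 4, York→B 4, Milton→B 4. Service 36; fixed 11; total 47.
{A, B}: service 35 + fixed 13 = 48
{A, B, C, D, E}: service 30 + fixed 36 = 66
No other subset beats 46.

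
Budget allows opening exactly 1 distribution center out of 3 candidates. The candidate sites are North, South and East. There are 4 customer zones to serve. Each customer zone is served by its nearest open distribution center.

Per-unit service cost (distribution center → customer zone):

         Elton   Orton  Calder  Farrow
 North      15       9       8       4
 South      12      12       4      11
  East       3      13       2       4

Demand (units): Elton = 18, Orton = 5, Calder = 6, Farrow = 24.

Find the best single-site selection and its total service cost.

Choose East only; total service cost 227.

With exactly 1 open, each customer zone uses its cheapest among the chosen.
{East}: Elton→East 3·18=54, Orton→East 13·5=65, Calder→East 2·6=12, Farrow→East 4·24=96. Service cost 227.
{North}: service cost 459
{South}: service cost 564
Among all 3 size-1 choices, {East} is lowest.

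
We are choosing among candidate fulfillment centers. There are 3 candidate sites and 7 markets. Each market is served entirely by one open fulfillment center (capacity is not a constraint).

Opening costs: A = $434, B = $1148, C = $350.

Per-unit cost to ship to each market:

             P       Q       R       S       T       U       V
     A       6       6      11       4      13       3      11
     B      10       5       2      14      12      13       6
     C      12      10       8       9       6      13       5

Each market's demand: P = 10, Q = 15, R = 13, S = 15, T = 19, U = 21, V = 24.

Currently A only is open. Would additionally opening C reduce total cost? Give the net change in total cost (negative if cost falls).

No — net change +34 (cost rises by 34).

Current service cost with {A}: 927.
Adding C: each market re-picks its cheapest; new service cost 611, saving 316.
Extra fixed cost: 350. Net change = 350 − 316 = 34.
(Totals: 1361 → 1395.)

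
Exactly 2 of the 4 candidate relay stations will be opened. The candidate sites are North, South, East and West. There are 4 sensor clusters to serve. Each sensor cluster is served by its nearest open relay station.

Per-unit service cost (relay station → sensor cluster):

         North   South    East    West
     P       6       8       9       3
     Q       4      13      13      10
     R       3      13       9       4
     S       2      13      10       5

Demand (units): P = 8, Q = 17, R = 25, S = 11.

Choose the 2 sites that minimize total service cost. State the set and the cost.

With exactly 2 open, each sensor cluster uses its cheapest among the chosen.
{North, West}: P→West 3·8=24, Q→North 4·17=68, R→North 3·25=75, S→North 2·11=22. Service cost 189.
{North, South}: service cost 213
{North, East}: service cost 213
Among all 6 size-2 choices, {North, West} is lowest.

Choose North and West; total service cost 189.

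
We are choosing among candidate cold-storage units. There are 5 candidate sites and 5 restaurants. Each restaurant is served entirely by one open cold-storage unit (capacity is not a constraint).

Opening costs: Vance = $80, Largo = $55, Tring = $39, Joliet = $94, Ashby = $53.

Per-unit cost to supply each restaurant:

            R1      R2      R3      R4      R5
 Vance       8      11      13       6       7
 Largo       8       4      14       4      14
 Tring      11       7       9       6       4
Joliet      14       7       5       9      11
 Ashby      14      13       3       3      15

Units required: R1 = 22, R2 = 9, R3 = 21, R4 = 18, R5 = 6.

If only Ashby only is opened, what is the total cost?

Each restaurant is assigned to its cheapest site among the open ones.
{Ashby}: R1→Ashby 14·22=308, R2→Ashby 13·9=117, R3→Ashby 3·21=63, R4→Ashby 3·18=54, R5→Ashby 15·6=90. Service 632; fixed 53; total 685.

Total cost: 685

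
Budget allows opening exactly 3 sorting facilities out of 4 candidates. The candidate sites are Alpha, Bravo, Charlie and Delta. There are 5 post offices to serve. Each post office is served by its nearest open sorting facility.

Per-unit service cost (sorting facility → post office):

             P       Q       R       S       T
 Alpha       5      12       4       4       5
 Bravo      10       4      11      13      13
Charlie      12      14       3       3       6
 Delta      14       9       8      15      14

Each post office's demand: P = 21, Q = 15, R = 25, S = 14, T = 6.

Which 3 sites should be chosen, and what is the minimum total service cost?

Choose Alpha, Bravo and Charlie; total service cost 312.

With exactly 3 open, each post office uses its cheapest among the chosen.
{Alpha, Bravo, Charlie}: P→Alpha 5·21=105, Q→Bravo 4·15=60, R→Charlie 3·25=75, S→Charlie 3·14=42, T→Alpha 5·6=30. Service cost 312.
{Alpha, Bravo, Delta}: service cost 351
{Alpha, Charlie, Delta}: service cost 387
Among all 4 size-3 choices, {Alpha, Bravo, Charlie} is lowest.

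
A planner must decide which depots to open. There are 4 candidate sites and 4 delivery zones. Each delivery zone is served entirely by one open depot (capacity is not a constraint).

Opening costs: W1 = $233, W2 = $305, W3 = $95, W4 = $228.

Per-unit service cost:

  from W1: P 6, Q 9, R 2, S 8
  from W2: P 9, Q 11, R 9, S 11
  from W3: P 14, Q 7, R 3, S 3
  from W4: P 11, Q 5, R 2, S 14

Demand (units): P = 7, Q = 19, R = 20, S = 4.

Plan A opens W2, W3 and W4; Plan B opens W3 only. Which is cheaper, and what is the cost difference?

Plan B is cheaper by 440.

Plan A: {W2, W3, W4}: P→W2 9·7=63, Q→W4 5·19=95, R→W4 2·20=40, S→W3 3·4=12. Service 210; fixed 628; total 838.
Plan B: {W3}: P→W3 14·7=98, Q→W3 7·19=133, R→W3 3·20=60, S→W3 3·4=12. Service 303; fixed 95; total 398.
Difference: |838 − 398| = 440.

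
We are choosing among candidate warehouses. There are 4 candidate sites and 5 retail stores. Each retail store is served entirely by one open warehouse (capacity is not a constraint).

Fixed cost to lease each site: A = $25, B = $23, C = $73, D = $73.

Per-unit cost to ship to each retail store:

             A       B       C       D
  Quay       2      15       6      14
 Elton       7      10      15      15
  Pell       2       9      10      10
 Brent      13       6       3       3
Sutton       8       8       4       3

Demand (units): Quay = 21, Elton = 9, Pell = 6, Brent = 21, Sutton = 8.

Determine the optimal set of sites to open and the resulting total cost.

For any fixed open set, each retail store goes to its cheapest open site; total = fixed + service.
{A, D}: Quay→A 2·21=42, Elton→A 7·9=63, Pell→A 2·6=12, Brent→D 3·21=63, Sutton→D 3·8=24. Service 204; fixed 98; total 302.
{A, C}: Quay→A 2·21=42, Elton→A 7·9=63, Pell→A 2·6=12, Brent→C 3·21=63, Sutton→C 4·8=32. Service 212; fixed 98; total 310.
{A, B, D}: service 204 + fixed 121 = 325
{A, B, C, D}: Quay→A 2·21=42, Elton→A 7·9=63, Pell→A 2·6=12, Brent→C 3·21=63, Sutton→D 3·8=24. Service 204; fixed 194; total 398.
No other subset beats 302.

Open A and D; minimum total cost 302.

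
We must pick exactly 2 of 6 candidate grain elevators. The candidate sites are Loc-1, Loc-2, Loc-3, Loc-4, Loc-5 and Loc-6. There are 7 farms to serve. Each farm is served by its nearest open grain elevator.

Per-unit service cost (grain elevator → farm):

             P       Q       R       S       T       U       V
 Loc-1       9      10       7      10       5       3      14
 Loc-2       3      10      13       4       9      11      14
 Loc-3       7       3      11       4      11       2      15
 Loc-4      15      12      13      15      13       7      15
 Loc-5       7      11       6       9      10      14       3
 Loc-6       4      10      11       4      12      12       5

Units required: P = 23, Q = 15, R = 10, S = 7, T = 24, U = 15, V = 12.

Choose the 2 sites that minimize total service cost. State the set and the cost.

Choose Loc-1 and Loc-6; total service cost 565.

With exactly 2 open, each farm uses its cheapest among the chosen.
{Loc-1, Loc-6}: P→Loc-6 4·23=92, Q→Loc-1 10·15=150, R→Loc-1 7·10=70, S→Loc-6 4·7=28, T→Loc-1 5·24=120, U→Loc-1 3·15=45, V→Loc-6 5·12=60. Service cost 565.
{Loc-3, Loc-5}: service cost 600
{Loc-1, Loc-3}: service cost 622
Among all 15 size-2 choices, {Loc-1, Loc-6} is lowest.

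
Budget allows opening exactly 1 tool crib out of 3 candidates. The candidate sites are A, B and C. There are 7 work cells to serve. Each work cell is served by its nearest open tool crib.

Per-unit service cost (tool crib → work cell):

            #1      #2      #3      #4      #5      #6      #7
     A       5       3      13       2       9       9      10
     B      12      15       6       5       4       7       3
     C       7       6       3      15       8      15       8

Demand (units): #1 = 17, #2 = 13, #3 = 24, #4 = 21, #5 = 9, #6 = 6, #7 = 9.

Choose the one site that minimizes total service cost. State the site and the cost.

With exactly 1 open, each work cell uses its cheapest among the chosen.
{A}: #1→A 5·17=85, #2→A 3·13=39, #3→A 13·24=312, #4→A 2·21=42, #5→A 9·9=81, #6→A 9·6=54, #7→A 10·9=90. Service cost 703.
{B}: service cost 753
{C}: service cost 818
Among all 3 size-1 choices, {A} is lowest.

Choose A only; total service cost 703.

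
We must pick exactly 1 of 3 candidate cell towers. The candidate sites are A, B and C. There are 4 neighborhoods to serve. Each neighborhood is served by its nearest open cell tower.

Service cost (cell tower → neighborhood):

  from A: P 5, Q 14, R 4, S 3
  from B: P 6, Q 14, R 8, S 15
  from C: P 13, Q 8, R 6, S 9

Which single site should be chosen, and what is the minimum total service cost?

Choose A only; total service cost 26.

With exactly 1 open, each neighborhood uses its cheapest among the chosen.
{A}: P→A 5, Q→A 14, R→A 4, S→A 3. Service cost 26.
{C}: service cost 36
{B}: service cost 43
Among all 3 size-1 choices, {A} is lowest.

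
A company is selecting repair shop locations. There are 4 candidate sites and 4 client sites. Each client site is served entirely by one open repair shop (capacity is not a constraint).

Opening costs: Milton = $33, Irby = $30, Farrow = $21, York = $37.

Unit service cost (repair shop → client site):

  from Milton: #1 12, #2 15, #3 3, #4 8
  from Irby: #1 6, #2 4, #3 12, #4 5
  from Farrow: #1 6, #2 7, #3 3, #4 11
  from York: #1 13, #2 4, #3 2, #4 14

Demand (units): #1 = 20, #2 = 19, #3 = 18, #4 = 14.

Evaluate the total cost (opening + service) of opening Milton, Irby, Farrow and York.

Each client site is assigned to its cheapest site among the open ones.
{Milton, Irby, Farrow, York}: #1→Irby 6·20=120, #2→Irby 4·19=76, #3→York 2·18=36, #4→Irby 5·14=70. Service 302; fixed 121; total 423.

Total cost: 423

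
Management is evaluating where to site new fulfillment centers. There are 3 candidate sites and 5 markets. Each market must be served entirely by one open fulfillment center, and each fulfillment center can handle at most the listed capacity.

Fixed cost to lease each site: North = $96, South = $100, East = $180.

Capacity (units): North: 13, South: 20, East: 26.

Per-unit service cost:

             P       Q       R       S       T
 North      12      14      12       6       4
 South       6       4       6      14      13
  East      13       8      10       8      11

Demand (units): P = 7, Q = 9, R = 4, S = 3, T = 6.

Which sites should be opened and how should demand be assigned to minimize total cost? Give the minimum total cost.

Open {North, South}: P→South 6·7=42, Q→South 4·9=36, R→South 6·4=24, S→North 6·3=18, T→North 4·6=24.
Loads: North carries 9/13, South carries 20/20. Service 144; fixed 196; total 340.
Next best feasible plan costs 364.

Minimum total cost: 340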